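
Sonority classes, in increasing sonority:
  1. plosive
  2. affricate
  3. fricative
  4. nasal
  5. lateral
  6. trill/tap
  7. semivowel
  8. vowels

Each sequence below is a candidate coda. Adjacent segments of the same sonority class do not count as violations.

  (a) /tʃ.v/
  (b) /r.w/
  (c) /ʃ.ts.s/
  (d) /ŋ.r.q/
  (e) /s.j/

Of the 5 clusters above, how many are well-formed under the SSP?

0

(a) 2-3 → violates
(b) 6-7 → violates
(c) 3-2-3 → violates
(d) 4-6-1 → violates
(e) 3-7 → violates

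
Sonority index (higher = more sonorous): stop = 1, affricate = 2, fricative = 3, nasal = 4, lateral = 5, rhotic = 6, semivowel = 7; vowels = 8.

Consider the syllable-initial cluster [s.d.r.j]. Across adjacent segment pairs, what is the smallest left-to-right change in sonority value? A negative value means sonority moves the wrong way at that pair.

-2

/s/ is a fricative (sonority 3).
/d/ is a stop (sonority 1).
/r/ is a rhotic (sonority 6).
/j/ is a semivowel (sonority 7).
/s/→/d/: change -2.
/d/→/r/: change +5.
/r/→/j/: change +1.
Minimum = -2.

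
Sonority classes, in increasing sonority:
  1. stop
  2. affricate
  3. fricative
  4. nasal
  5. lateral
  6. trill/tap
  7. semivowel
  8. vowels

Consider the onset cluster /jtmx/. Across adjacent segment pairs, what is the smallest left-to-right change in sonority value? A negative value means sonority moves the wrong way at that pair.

/j/: semivowel = 7.
/t/: stop = 1.
/m/: nasal = 4.
/x/: fricative = 3.
/j/→/t/: change -6.
/t/→/m/: change +3.
/m/→/x/: change -1.
Minimum = -6.

-6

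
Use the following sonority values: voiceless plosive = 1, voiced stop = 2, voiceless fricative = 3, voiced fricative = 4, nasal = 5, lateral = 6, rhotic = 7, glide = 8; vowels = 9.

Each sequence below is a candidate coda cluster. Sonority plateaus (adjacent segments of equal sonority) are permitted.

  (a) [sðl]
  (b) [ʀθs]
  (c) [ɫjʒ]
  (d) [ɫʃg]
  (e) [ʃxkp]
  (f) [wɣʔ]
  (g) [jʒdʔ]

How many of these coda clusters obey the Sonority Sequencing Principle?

5

(a) [sðl]: profile 3-4-6 — violates.
(b) [ʀθs]: profile 7-3-3 — obeys.
(c) [ɫjʒ]: profile 6-8-4 — violates.
(d) [ɫʃg]: profile 6-3-2 — obeys.
(e) [ʃxkp]: profile 3-3-1-1 — obeys.
(f) [wɣʔ]: profile 8-4-1 — obeys.
(g) [jʒdʔ]: profile 8-4-2-1 — obeys.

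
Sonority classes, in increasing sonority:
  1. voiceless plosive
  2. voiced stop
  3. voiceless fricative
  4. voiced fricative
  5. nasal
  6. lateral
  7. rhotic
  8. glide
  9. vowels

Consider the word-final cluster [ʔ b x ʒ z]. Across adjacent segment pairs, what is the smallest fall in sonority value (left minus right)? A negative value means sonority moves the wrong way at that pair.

-1

/ʔ/ is a voiceless plosive (sonority 1).
/b/ is a voiced stop (sonority 2).
/x/ is a voiceless fricative (sonority 3).
/ʒ/ is a voiced fricative (sonority 4).
/z/ is a voiced fricative (sonority 4).
/ʔ/→/b/: change -1.
/b/→/x/: change -1.
/x/→/ʒ/: change -1.
/ʒ/→/z/: change +0.
Minimum = -1.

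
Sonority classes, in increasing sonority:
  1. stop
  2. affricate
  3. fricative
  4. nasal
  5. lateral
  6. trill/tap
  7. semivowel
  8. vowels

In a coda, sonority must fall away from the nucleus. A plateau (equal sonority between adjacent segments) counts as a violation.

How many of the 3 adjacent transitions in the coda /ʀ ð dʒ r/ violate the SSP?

1

/ʀ/ is a trill/tap (sonority 6).
/ð/ is a fricative (sonority 3).
/dʒ/ is an affricate (sonority 2).
/r/ is a trill/tap (sonority 6).
/ʀ/→/ð/: 6→3 (falls) — ok.
/ð/→/dʒ/: 3→2 (falls) — ok.
/dʒ/→/r/: 2→6 (does not fall) — violation.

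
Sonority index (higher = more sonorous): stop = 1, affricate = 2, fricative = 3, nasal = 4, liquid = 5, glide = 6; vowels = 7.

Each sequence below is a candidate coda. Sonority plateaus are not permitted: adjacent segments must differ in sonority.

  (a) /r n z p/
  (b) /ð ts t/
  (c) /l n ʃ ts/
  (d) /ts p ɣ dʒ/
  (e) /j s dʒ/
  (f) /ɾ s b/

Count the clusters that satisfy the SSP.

5

(a) /r n z p/: profile 5-4-3-1 — obeys.
(b) /ð ts t/: profile 3-2-1 — obeys.
(c) /l n ʃ ts/: profile 5-4-3-2 — obeys.
(d) /ts p ɣ dʒ/: profile 2-1-3-2 — violates.
(e) /j s dʒ/: profile 6-3-2 — obeys.
(f) /ɾ s b/: profile 5-3-1 — obeys.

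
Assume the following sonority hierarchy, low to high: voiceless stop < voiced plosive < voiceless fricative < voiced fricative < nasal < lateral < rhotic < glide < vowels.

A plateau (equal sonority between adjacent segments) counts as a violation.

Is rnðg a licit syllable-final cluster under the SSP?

yes

/r/ — rhotic, sonority 7.
/n/ — nasal, sonority 5.
/ð/ — voiced fricative, sonority 4.
/g/ — voiced plosive, sonority 2.
The profile 7-5-4-2 strictly falls, so the syllable-final cluster satisfies the SSP.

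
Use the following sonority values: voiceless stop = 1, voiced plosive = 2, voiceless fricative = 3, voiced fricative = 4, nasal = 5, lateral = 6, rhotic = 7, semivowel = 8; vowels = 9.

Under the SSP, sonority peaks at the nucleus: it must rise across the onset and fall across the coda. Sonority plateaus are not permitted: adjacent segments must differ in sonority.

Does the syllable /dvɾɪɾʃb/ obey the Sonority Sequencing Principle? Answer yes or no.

Onset: /d/ is a voiced plosive (sonority 2), /v/ is a voiced fricative (sonority 4), /ɾ/ is a rhotic (sonority 7); then the nucleus /ɪ/ (sonority 9).
Onset profile 2-4-7-9 — rises to the nucleus.
Coda: /ɾ/ is a rhotic (sonority 7), /ʃ/ is a voiceless fricative (sonority 3), /b/ is a voiced plosive (sonority 2).
Coda profile 9-7-3-2 — falls from the nucleus.

yes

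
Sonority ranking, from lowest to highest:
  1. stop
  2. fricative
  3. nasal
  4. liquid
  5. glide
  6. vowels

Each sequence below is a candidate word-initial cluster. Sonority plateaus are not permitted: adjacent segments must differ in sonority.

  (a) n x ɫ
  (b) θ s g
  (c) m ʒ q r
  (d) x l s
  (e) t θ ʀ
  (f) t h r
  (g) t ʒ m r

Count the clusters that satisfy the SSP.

(a) sonority 3-2-4: ill-formed.
(b) sonority 2-2-1: ill-formed.
(c) sonority 3-2-1-4: ill-formed.
(d) sonority 2-4-2: ill-formed.
(e) sonority 1-2-4: well-formed.
(f) sonority 1-2-4: well-formed.
(g) sonority 1-2-3-4: well-formed.

3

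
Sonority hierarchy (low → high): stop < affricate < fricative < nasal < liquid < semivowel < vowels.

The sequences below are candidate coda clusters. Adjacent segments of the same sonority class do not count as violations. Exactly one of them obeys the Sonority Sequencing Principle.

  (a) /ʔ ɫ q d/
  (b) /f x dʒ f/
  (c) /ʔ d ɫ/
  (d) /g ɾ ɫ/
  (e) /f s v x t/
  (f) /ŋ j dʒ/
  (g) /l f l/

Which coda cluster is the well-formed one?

(a) /ʔ ɫ q d/: profile 1-5-1-1 — violates.
(b) /f x dʒ f/: profile 3-3-2-3 — violates.
(c) /ʔ d ɫ/: profile 1-1-5 — violates.
(d) /g ɾ ɫ/: profile 1-5-5 — violates.
(e) /f s v x t/: profile 3-3-3-3-1 — obeys.
(f) /ŋ j dʒ/: profile 4-6-2 — violates.
(g) /l f l/: profile 5-3-5 — violates.

e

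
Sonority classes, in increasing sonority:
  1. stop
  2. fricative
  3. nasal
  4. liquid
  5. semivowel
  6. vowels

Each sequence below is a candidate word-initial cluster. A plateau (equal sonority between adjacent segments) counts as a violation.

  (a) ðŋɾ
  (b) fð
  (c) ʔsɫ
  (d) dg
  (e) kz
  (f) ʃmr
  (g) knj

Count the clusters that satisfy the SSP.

(a) 2-3-4 → obeys
(b) 2-2 → violates
(c) 1-2-4 → obeys
(d) 1-1 → violates
(e) 1-2 → obeys
(f) 2-3-4 → obeys
(g) 1-3-5 → obeys

5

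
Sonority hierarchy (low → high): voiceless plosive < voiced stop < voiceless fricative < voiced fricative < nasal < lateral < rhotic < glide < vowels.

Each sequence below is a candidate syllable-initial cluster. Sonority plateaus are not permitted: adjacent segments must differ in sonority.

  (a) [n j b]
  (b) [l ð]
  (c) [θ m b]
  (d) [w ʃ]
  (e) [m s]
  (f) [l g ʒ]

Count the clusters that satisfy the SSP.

(a) [n j b]: profile 5-8-2 — violates.
(b) [l ð]: profile 6-4 — violates.
(c) [θ m b]: profile 3-5-2 — violates.
(d) [w ʃ]: profile 8-3 — violates.
(e) [m s]: profile 5-3 — violates.
(f) [l g ʒ]: profile 6-2-4 — violates.

0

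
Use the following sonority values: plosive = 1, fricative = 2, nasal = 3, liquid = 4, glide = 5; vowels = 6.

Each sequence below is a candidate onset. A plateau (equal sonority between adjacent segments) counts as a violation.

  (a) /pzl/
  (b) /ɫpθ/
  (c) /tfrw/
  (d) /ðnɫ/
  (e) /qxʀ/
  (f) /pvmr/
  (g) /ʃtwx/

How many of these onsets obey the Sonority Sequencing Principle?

5

(a) 1-2-4 → obeys
(b) 4-1-2 → violates
(c) 1-2-4-5 → obeys
(d) 2-3-4 → obeys
(e) 1-2-4 → obeys
(f) 1-2-3-4 → obeys
(g) 2-1-5-2 → violates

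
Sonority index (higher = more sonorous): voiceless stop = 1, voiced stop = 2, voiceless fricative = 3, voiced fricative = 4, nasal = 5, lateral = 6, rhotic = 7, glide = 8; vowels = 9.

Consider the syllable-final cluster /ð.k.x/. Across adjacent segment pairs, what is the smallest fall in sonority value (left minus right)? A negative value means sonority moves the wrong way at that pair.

-2

/ð/: voiced fricative = 4.
/k/: voiceless stop = 1.
/x/: voiceless fricative = 3.
/ð/→/k/: change +3.
/k/→/x/: change -2.
Minimum = -2.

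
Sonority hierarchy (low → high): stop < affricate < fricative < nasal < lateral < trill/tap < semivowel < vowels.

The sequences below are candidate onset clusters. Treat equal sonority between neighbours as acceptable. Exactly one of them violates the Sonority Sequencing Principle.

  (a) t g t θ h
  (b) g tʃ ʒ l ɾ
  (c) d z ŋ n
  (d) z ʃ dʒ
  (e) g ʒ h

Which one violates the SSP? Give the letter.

d

(a) sonority 1-1-1-3-3: well-formed.
(b) sonority 1-2-3-5-6: well-formed.
(c) sonority 1-3-4-4: well-formed.
(d) sonority 3-3-2: ill-formed.
(e) sonority 1-3-3: well-formed.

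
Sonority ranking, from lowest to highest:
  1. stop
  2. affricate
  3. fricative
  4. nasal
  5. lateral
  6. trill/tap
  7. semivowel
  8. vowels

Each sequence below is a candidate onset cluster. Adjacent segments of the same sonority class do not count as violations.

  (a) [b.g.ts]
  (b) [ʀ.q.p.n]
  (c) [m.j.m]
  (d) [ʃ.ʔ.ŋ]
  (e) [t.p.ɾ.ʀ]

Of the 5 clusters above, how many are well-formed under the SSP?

2

(a) 1-1-2 → obeys
(b) 6-1-1-4 → violates
(c) 4-7-4 → violates
(d) 3-1-4 → violates
(e) 1-1-6-6 → obeys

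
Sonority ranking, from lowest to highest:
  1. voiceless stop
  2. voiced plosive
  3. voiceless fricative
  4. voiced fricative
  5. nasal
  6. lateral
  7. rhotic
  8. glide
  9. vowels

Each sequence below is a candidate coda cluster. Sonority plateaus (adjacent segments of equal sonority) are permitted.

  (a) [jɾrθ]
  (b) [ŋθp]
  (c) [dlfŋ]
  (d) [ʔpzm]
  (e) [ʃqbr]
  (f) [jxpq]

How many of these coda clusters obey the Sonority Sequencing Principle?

3

(a) [jɾrθ]: profile 8-7-7-3 — obeys.
(b) [ŋθp]: profile 5-3-1 — obeys.
(c) [dlfŋ]: profile 2-6-3-5 — violates.
(d) [ʔpzm]: profile 1-1-4-5 — violates.
(e) [ʃqbr]: profile 3-1-2-7 — violates.
(f) [jxpq]: profile 8-3-1-1 — obeys.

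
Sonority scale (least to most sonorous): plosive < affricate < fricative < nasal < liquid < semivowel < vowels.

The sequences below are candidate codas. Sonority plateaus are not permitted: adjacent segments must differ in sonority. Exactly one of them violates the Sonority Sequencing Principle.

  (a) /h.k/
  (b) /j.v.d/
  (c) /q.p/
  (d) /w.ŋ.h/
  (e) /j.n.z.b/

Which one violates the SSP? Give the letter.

(a) /h.k/: profile 3-1 — obeys.
(b) /j.v.d/: profile 6-3-1 — obeys.
(c) /q.p/: profile 1-1 — violates.
(d) /w.ŋ.h/: profile 6-4-3 — obeys.
(e) /j.n.z.b/: profile 6-4-3-1 — obeys.

c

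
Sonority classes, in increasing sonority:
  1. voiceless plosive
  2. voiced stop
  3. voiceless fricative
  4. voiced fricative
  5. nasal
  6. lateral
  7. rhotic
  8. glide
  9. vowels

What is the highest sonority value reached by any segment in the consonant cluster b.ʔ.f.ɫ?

6

/b/ is a voiced stop (sonority 2).
/ʔ/ is a voiceless plosive (sonority 1).
/f/ is a voiceless fricative (sonority 3).
/ɫ/ is a lateral (sonority 6).
The maximum is 6.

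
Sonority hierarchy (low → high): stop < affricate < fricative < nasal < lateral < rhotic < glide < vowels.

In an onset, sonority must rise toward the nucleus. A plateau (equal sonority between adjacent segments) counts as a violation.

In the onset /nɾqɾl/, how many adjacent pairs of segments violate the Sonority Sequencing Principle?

/n/: nasal = 4.
/ɾ/: rhotic = 6.
/q/: stop = 1.
/ɾ/: rhotic = 6.
/l/: lateral = 5.
/n/→/ɾ/: 4→6 (rises) — ok.
/ɾ/→/q/: 6→1 (does not rise) — violation.
/q/→/ɾ/: 1→6 (rises) — ok.
/ɾ/→/l/: 6→5 (does not rise) — violation.

2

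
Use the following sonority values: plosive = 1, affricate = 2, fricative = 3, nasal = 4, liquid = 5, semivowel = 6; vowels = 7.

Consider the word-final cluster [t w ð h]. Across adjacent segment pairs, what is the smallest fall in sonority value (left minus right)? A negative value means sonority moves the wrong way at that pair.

/t/ — plosive, sonority 1.
/w/ — semivowel, sonority 6.
/ð/ — fricative, sonority 3.
/h/ — fricative, sonority 3.
/t/→/w/: change -5.
/w/→/ð/: change +3.
/ð/→/h/: change +0.
Minimum = -5.

-5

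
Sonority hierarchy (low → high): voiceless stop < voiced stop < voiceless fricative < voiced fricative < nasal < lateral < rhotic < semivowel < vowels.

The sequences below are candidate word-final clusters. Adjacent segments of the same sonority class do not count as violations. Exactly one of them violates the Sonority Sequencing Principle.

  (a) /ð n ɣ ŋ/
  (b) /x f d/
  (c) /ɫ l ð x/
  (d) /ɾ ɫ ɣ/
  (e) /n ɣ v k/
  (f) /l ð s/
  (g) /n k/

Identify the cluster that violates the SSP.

(a) 4-5-4-5 → violates
(b) 3-3-2 → obeys
(c) 6-6-4-3 → obeys
(d) 7-6-4 → obeys
(e) 5-4-4-1 → obeys
(f) 6-4-3 → obeys
(g) 5-1 → obeys

a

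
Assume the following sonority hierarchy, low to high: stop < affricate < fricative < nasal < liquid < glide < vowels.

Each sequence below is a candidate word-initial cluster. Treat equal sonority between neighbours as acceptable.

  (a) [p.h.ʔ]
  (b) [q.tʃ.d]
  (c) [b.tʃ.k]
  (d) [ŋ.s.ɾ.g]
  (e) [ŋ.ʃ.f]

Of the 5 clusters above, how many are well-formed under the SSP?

(a) sonority 1-3-1: ill-formed.
(b) sonority 1-2-1: ill-formed.
(c) sonority 1-2-1: ill-formed.
(d) sonority 4-3-5-1: ill-formed.
(e) sonority 4-3-3: ill-formed.

0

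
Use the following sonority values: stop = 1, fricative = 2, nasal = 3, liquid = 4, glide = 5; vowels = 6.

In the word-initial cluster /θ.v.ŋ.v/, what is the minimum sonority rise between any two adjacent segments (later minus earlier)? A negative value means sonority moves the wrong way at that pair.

-1

/θ/: fricative = 2.
/v/: fricative = 2.
/ŋ/: nasal = 3.
/v/: fricative = 2.
/θ/→/v/: change +0.
/v/→/ŋ/: change +1.
/ŋ/→/v/: change -1.
Minimum = -1.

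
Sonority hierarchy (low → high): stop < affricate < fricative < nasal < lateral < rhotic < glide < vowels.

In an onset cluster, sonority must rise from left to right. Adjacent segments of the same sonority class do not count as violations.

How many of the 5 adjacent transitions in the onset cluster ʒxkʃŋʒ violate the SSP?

/ʒ/ is a fricative (sonority 3).
/x/ is a fricative (sonority 3).
/k/ is a stop (sonority 1).
/ʃ/ is a fricative (sonority 3).
/ŋ/ is a nasal (sonority 4).
/ʒ/ is a fricative (sonority 3).
/ʒ/→/x/: 3→3 (plateau, allowed) — ok.
/x/→/k/: 3→1 (does not rise) — violation.
/k/→/ʃ/: 1→3 (rises) — ok.
/ʃ/→/ŋ/: 3→4 (rises) — ok.
/ŋ/→/ʒ/: 4→3 (does not rise) — violation.

2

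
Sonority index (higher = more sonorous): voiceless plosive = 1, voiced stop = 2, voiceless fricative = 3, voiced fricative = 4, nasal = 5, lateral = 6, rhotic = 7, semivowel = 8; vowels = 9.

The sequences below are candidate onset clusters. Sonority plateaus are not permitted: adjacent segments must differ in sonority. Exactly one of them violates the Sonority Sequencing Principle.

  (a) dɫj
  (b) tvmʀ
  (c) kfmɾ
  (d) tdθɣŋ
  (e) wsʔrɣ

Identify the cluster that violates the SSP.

(a) dɫj: profile 2-6-8 — obeys.
(b) tvmʀ: profile 1-4-5-7 — obeys.
(c) kfmɾ: profile 1-3-5-7 — obeys.
(d) tdθɣŋ: profile 1-2-3-4-5 — obeys.
(e) wsʔrɣ: profile 8-3-1-7-4 — violates.

e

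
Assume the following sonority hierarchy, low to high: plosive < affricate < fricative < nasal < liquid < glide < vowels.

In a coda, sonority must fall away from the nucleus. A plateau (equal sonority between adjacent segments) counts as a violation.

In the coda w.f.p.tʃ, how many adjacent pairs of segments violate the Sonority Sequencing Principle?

1

/w/: glide = 6.
/f/: fricative = 3.
/p/: plosive = 1.
/tʃ/: affricate = 2.
/w/→/f/: 6→3 (falls) — ok.
/f/→/p/: 3→1 (falls) — ok.
/p/→/tʃ/: 1→2 (does not fall) — violation.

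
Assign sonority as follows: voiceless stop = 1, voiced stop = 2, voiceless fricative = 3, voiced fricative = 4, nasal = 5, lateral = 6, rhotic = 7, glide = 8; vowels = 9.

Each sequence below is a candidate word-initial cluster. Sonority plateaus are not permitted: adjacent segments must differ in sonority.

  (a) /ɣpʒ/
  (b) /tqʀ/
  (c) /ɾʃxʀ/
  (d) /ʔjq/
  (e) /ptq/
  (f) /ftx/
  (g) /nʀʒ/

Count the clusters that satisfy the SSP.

0

(a) sonority 4-1-4: ill-formed.
(b) sonority 1-1-7: ill-formed.
(c) sonority 7-3-3-7: ill-formed.
(d) sonority 1-8-1: ill-formed.
(e) sonority 1-1-1: ill-formed.
(f) sonority 3-1-3: ill-formed.
(g) sonority 5-7-4: ill-formed.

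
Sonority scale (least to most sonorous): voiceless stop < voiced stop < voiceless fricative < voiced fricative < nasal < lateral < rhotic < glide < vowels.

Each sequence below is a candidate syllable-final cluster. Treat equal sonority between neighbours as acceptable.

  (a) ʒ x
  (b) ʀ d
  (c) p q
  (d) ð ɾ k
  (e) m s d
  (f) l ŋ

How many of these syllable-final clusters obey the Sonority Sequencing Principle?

5

(a) sonority 4-3: well-formed.
(b) sonority 7-2: well-formed.
(c) sonority 1-1: well-formed.
(d) sonority 4-7-1: ill-formed.
(e) sonority 5-3-2: well-formed.
(f) sonority 6-5: well-formed.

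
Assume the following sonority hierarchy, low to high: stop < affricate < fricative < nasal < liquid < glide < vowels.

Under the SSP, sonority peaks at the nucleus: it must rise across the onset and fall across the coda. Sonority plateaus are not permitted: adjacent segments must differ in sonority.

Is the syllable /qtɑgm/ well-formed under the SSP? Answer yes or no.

Onset: /q/ is a stop (sonority 1), /t/ is a stop (sonority 1); then the nucleus /ɑ/ (sonority 7).
Onset profile 1-1-7 — does not strictly rise throughout.
Coda: /g/ is a stop (sonority 1), /m/ is a nasal (sonority 4).
Coda profile 7-1-4 — does not strictly fall throughout.

no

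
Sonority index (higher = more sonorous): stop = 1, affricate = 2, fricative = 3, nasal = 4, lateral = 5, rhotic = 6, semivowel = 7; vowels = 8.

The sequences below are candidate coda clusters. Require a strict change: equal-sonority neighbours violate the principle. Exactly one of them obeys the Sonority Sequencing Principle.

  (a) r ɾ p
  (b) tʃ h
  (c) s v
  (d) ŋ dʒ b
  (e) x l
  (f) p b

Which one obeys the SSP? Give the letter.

d

(a) 6-6-1 → violates
(b) 2-3 → violates
(c) 3-3 → violates
(d) 4-2-1 → obeys
(e) 3-5 → violates
(f) 1-1 → violates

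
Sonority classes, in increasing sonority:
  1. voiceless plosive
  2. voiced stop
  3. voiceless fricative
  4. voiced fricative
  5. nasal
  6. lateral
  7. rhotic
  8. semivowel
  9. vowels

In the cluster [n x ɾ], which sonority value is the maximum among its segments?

/n/ is a nasal (sonority 5).
/x/ is a voiceless fricative (sonority 3).
/ɾ/ is a rhotic (sonority 7).
The maximum is 7.

7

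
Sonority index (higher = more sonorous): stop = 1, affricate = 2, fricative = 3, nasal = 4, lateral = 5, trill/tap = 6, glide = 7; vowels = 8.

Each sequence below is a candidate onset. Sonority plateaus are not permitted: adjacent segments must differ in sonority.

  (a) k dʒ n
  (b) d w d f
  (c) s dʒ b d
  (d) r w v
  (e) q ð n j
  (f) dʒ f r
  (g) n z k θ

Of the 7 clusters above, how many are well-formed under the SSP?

3

(a) k dʒ n: profile 1-2-4 — obeys.
(b) d w d f: profile 1-7-1-3 — violates.
(c) s dʒ b d: profile 3-2-1-1 — violates.
(d) r w v: profile 6-7-3 — violates.
(e) q ð n j: profile 1-3-4-7 — obeys.
(f) dʒ f r: profile 2-3-6 — obeys.
(g) n z k θ: profile 4-3-1-3 — violates.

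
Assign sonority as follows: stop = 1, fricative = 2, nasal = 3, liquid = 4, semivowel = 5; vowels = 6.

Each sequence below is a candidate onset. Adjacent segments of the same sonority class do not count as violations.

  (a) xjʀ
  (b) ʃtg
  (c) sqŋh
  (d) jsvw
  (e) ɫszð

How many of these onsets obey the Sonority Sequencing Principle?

0

(a) xjʀ: profile 2-5-4 — violates.
(b) ʃtg: profile 2-1-1 — violates.
(c) sqŋh: profile 2-1-3-2 — violates.
(d) jsvw: profile 5-2-2-5 — violates.
(e) ɫszð: profile 4-2-2-2 — violates.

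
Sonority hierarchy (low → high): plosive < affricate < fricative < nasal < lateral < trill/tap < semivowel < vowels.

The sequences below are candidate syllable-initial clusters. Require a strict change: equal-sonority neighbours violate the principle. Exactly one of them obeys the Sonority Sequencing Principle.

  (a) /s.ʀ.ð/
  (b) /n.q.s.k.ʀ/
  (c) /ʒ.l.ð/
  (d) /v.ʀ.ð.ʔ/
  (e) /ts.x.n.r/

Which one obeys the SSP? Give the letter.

e

(a) 3-6-3 → violates
(b) 4-1-3-1-6 → violates
(c) 3-5-3 → violates
(d) 3-6-3-1 → violates
(e) 2-3-4-6 → obeys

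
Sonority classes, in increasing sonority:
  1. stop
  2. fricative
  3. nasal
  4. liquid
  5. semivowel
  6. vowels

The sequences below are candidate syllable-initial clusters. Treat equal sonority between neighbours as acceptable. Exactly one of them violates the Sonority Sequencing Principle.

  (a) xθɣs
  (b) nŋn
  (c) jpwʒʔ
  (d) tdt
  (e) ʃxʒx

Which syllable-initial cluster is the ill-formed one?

(a) xθɣs: profile 2-2-2-2 — obeys.
(b) nŋn: profile 3-3-3 — obeys.
(c) jpwʒʔ: profile 5-1-5-2-1 — violates.
(d) tdt: profile 1-1-1 — obeys.
(e) ʃxʒx: profile 2-2-2-2 — obeys.

c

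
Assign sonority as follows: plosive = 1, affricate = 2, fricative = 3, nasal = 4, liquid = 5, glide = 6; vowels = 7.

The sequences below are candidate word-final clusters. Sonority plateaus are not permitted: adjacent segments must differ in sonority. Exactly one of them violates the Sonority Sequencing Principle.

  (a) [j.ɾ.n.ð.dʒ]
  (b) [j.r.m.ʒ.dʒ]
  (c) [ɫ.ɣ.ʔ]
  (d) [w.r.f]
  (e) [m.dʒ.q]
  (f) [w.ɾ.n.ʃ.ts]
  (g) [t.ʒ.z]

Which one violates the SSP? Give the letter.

(a) 6-5-4-3-2 → obeys
(b) 6-5-4-3-2 → obeys
(c) 5-3-1 → obeys
(d) 6-5-3 → obeys
(e) 4-2-1 → obeys
(f) 6-5-4-3-2 → obeys
(g) 1-3-3 → violates

g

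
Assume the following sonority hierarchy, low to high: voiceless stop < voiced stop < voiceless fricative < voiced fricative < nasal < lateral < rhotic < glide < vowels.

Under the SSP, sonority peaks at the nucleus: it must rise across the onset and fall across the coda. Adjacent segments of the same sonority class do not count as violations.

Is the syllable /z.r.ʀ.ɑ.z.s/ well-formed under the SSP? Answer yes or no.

Onset: /z/ is a voiced fricative (sonority 4), /r/ is a rhotic (sonority 7), /ʀ/ is a rhotic (sonority 7); then the nucleus /ɑ/ (sonority 9).
Onset profile 4-7-7-9 — rises to the nucleus.
Coda: /z/ is a voiced fricative (sonority 4), /s/ is a voiceless fricative (sonority 3).
Coda profile 9-4-3 — falls from the nucleus.

yes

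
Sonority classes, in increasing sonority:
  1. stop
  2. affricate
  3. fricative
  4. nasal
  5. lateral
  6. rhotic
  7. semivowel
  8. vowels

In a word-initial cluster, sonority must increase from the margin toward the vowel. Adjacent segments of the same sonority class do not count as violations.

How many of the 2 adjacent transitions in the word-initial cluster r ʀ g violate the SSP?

/r/ — rhotic, sonority 6.
/ʀ/ — rhotic, sonority 6.
/g/ — stop, sonority 1.
/r/→/ʀ/: 6→6 (plateau, allowed) — ok.
/ʀ/→/g/: 6→1 (does not rise) — violation.

1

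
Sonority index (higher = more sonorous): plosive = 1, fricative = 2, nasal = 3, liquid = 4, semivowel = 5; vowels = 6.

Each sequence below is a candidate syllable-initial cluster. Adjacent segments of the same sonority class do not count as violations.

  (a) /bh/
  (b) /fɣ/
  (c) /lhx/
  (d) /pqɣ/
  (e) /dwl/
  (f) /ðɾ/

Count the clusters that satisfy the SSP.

(a) 1-2 → obeys
(b) 2-2 → obeys
(c) 4-2-2 → violates
(d) 1-1-2 → obeys
(e) 1-5-4 → violates
(f) 2-4 → obeys

4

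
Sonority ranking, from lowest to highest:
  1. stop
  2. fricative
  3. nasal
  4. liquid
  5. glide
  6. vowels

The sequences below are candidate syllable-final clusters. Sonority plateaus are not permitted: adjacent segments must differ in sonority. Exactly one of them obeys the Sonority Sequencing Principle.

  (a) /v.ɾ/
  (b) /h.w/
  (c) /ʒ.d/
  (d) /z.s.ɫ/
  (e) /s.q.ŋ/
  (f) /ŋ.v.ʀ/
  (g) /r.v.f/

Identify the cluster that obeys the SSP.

(a) 2-4 → violates
(b) 2-5 → violates
(c) 2-1 → obeys
(d) 2-2-4 → violates
(e) 2-1-3 → violates
(f) 3-2-4 → violates
(g) 4-2-2 → violates

c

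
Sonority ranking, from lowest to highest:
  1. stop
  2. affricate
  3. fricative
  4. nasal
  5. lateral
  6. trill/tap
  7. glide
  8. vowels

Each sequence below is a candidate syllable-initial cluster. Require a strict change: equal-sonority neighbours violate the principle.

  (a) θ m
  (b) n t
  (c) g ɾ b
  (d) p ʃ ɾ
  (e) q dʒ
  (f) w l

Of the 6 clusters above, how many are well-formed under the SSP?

(a) θ m: profile 3-4 — obeys.
(b) n t: profile 4-1 — violates.
(c) g ɾ b: profile 1-6-1 — violates.
(d) p ʃ ɾ: profile 1-3-6 — obeys.
(e) q dʒ: profile 1-2 — obeys.
(f) w l: profile 7-5 — violates.

3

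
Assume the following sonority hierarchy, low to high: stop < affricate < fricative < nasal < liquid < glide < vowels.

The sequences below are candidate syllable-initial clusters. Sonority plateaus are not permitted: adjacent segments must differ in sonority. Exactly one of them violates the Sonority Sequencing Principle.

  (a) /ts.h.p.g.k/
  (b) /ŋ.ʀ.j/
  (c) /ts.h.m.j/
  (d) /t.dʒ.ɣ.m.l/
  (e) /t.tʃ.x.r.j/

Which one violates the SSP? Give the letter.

a

(a) /ts.h.p.g.k/: profile 2-3-1-1-1 — violates.
(b) /ŋ.ʀ.j/: profile 4-5-6 — obeys.
(c) /ts.h.m.j/: profile 2-3-4-6 — obeys.
(d) /t.dʒ.ɣ.m.l/: profile 1-2-3-4-5 — obeys.
(e) /t.tʃ.x.r.j/: profile 1-2-3-5-6 — obeys.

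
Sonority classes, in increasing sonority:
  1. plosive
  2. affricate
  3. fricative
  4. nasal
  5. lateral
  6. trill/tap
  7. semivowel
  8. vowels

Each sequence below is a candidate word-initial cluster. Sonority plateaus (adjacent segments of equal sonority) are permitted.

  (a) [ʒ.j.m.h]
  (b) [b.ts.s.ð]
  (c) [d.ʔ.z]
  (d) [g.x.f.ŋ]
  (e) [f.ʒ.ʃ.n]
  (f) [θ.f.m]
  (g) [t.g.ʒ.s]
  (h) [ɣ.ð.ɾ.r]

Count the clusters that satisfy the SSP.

(a) [ʒ.j.m.h]: profile 3-7-4-3 — violates.
(b) [b.ts.s.ð]: profile 1-2-3-3 — obeys.
(c) [d.ʔ.z]: profile 1-1-3 — obeys.
(d) [g.x.f.ŋ]: profile 1-3-3-4 — obeys.
(e) [f.ʒ.ʃ.n]: profile 3-3-3-4 — obeys.
(f) [θ.f.m]: profile 3-3-4 — obeys.
(g) [t.g.ʒ.s]: profile 1-1-3-3 — obeys.
(h) [ɣ.ð.ɾ.r]: profile 3-3-6-6 — obeys.

7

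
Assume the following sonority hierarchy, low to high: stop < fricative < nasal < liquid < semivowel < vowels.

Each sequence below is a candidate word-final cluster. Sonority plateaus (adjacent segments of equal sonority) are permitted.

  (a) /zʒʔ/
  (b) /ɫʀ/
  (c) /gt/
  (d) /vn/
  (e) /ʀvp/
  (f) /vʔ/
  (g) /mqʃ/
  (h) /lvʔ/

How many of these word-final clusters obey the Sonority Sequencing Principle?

6

(a) sonority 2-2-1: well-formed.
(b) sonority 4-4: well-formed.
(c) sonority 1-1: well-formed.
(d) sonority 2-3: ill-formed.
(e) sonority 4-2-1: well-formed.
(f) sonority 2-1: well-formed.
(g) sonority 3-1-2: ill-formed.
(h) sonority 4-2-1: well-formed.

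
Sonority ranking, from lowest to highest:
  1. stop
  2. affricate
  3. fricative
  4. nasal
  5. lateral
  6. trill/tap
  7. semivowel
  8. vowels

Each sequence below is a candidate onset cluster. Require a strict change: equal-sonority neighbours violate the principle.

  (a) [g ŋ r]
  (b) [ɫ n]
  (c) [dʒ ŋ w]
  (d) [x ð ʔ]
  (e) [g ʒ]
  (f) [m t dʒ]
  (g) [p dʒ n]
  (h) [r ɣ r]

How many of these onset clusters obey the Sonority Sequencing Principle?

(a) 1-4-6 → obeys
(b) 5-4 → violates
(c) 2-4-7 → obeys
(d) 3-3-1 → violates
(e) 1-3 → obeys
(f) 4-1-2 → violates
(g) 1-2-4 → obeys
(h) 6-3-6 → violates

4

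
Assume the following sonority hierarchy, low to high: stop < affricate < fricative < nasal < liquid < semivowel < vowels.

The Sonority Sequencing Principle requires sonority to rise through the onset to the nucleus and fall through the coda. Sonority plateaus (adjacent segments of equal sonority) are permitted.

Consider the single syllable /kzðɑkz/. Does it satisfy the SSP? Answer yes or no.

Onset: /k/ is a stop (sonority 1), /z/ is a fricative (sonority 3), /ð/ is a fricative (sonority 3); then the nucleus /ɑ/ (sonority 7).
Onset profile 1-3-3-7 — rises to the nucleus.
Coda: /k/ is a stop (sonority 1), /z/ is a fricative (sonority 3).
Coda profile 7-1-3 — does not fall throughout.

no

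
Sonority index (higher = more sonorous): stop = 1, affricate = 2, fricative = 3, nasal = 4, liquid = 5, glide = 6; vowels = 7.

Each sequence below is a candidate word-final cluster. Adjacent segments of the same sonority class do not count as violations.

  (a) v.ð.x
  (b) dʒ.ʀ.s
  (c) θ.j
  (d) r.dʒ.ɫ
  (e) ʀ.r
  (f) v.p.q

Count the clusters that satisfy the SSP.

3

(a) sonority 3-3-3: well-formed.
(b) sonority 2-5-3: ill-formed.
(c) sonority 3-6: ill-formed.
(d) sonority 5-2-5: ill-formed.
(e) sonority 5-5: well-formed.
(f) sonority 3-1-1: well-formed.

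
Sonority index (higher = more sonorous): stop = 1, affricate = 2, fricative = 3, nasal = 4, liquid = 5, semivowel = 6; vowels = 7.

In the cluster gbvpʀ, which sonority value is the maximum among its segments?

/g/ is a stop (sonority 1).
/b/ is a stop (sonority 1).
/v/ is a fricative (sonority 3).
/p/ is a stop (sonority 1).
/ʀ/ is a liquid (sonority 5).
The maximum is 5.

5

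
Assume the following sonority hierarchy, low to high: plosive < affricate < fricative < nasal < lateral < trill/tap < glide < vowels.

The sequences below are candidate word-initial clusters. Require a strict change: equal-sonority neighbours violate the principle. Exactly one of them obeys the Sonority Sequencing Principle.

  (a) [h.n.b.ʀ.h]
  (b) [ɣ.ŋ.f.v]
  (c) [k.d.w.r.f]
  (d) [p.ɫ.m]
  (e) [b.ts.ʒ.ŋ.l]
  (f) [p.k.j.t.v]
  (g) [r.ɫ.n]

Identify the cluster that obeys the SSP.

e

(a) [h.n.b.ʀ.h]: profile 3-4-1-6-3 — violates.
(b) [ɣ.ŋ.f.v]: profile 3-4-3-3 — violates.
(c) [k.d.w.r.f]: profile 1-1-7-6-3 — violates.
(d) [p.ɫ.m]: profile 1-5-4 — violates.
(e) [b.ts.ʒ.ŋ.l]: profile 1-2-3-4-5 — obeys.
(f) [p.k.j.t.v]: profile 1-1-7-1-3 — violates.
(g) [r.ɫ.n]: profile 6-5-4 — violates.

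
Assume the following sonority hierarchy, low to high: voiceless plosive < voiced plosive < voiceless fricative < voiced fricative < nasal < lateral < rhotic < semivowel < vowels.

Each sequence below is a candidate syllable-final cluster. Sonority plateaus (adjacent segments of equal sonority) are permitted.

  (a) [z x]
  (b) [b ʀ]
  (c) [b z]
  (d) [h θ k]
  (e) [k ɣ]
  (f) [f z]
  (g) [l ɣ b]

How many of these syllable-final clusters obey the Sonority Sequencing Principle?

(a) 4-3 → obeys
(b) 2-7 → violates
(c) 2-4 → violates
(d) 3-3-1 → obeys
(e) 1-4 → violates
(f) 3-4 → violates
(g) 6-4-2 → obeys

3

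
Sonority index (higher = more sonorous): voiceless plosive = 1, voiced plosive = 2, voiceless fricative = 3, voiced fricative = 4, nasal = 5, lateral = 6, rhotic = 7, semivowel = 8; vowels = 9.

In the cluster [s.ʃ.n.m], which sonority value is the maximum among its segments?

/s/ — voiceless fricative, sonority 3.
/ʃ/ — voiceless fricative, sonority 3.
/n/ — nasal, sonority 5.
/m/ — nasal, sonority 5.
The maximum is 5.

5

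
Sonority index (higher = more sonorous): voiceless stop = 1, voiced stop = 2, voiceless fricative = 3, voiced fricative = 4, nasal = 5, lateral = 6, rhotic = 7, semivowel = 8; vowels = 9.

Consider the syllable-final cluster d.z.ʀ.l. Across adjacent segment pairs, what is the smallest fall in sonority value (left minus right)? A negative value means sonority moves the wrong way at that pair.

-3

/d/ — voiced stop, sonority 2.
/z/ — voiced fricative, sonority 4.
/ʀ/ — rhotic, sonority 7.
/l/ — lateral, sonority 6.
/d/→/z/: change -2.
/z/→/ʀ/: change -3.
/ʀ/→/l/: change +1.
Minimum = -3.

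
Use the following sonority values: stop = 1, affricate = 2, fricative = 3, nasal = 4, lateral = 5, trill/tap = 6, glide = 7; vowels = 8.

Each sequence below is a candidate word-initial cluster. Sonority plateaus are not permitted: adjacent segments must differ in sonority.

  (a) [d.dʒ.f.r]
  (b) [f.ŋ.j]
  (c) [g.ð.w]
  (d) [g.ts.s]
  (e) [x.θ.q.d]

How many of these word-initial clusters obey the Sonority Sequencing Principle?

4

(a) 1-2-3-6 → obeys
(b) 3-4-7 → obeys
(c) 1-3-7 → obeys
(d) 1-2-3 → obeys
(e) 3-3-1-1 → violates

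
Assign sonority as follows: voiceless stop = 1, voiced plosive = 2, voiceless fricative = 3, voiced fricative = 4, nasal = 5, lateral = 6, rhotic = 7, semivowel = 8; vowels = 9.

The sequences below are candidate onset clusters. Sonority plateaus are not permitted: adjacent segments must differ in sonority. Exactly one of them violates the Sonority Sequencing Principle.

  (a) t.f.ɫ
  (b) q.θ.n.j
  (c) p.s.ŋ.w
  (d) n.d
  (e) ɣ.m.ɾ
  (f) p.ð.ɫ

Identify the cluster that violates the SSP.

d

(a) 1-3-6 → obeys
(b) 1-3-5-8 → obeys
(c) 1-3-5-8 → obeys
(d) 5-2 → violates
(e) 4-5-7 → obeys
(f) 1-4-6 → obeys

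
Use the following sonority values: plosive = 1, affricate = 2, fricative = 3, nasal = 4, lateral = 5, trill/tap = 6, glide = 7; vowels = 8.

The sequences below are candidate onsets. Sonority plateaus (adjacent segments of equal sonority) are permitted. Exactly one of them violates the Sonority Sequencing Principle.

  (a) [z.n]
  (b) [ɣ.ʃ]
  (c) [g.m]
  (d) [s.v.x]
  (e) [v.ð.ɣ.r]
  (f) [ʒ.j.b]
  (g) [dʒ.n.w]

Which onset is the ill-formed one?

(a) [z.n]: profile 3-4 — obeys.
(b) [ɣ.ʃ]: profile 3-3 — obeys.
(c) [g.m]: profile 1-4 — obeys.
(d) [s.v.x]: profile 3-3-3 — obeys.
(e) [v.ð.ɣ.r]: profile 3-3-3-6 — obeys.
(f) [ʒ.j.b]: profile 3-7-1 — violates.
(g) [dʒ.n.w]: profile 2-4-7 — obeys.

f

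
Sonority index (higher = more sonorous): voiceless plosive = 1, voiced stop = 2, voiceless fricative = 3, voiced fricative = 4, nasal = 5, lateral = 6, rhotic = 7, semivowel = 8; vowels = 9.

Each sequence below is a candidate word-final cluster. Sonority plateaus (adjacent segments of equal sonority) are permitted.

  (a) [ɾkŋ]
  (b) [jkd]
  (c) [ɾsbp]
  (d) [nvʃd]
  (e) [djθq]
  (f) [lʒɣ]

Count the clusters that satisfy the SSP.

(a) 7-1-5 → violates
(b) 8-1-2 → violates
(c) 7-3-2-1 → obeys
(d) 5-4-3-2 → obeys
(e) 2-8-3-1 → violates
(f) 6-4-4 → obeys

3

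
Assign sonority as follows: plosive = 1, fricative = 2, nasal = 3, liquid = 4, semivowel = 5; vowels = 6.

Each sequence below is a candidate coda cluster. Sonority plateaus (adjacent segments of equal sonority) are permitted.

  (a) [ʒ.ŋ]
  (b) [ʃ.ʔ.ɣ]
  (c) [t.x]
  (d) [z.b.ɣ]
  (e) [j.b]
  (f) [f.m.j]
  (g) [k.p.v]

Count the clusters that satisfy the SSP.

1

(a) sonority 2-3: ill-formed.
(b) sonority 2-1-2: ill-formed.
(c) sonority 1-2: ill-formed.
(d) sonority 2-1-2: ill-formed.
(e) sonority 5-1: well-formed.
(f) sonority 2-3-5: ill-formed.
(g) sonority 1-1-2: ill-formed.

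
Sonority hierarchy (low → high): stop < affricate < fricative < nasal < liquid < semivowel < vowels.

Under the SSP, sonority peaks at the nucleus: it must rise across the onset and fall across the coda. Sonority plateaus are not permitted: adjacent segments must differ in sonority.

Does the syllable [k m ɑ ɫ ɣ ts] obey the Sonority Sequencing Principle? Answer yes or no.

yes

Onset: /k/ is a stop (sonority 1), /m/ is a nasal (sonority 4); then the nucleus /ɑ/ (sonority 7).
Onset profile 1-4-7 — rises to the nucleus.
Coda: /ɫ/ is a liquid (sonority 5), /ɣ/ is a fricative (sonority 3), /ts/ is an affricate (sonority 2).
Coda profile 7-5-3-2 — falls from the nucleus.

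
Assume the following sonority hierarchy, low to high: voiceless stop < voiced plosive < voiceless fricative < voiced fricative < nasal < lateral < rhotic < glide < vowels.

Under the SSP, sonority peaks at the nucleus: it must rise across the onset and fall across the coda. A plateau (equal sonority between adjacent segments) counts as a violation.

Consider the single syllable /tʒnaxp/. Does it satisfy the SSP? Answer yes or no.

yes

Onset: /t/ is a voiceless stop (sonority 1), /ʒ/ is a voiced fricative (sonority 4), /n/ is a nasal (sonority 5); then the nucleus /a/ (sonority 9).
Onset profile 1-4-5-9 — rises to the nucleus.
Coda: /x/ is a voiceless fricative (sonority 3), /p/ is a voiceless stop (sonority 1).
Coda profile 9-3-1 — falls from the nucleus.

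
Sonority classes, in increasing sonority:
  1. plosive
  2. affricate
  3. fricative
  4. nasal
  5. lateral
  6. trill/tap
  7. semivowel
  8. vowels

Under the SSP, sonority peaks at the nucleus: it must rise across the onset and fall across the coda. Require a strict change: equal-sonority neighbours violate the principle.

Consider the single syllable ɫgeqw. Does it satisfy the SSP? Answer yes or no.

Onset: /ɫ/ is a lateral (sonority 5), /g/ is a plosive (sonority 1); then the nucleus /e/ (sonority 8).
Onset profile 5-1-8 — does not strictly rise throughout.
Coda: /q/ is a plosive (sonority 1), /w/ is a semivowel (sonority 7).
Coda profile 8-1-7 — does not strictly fall throughout.

no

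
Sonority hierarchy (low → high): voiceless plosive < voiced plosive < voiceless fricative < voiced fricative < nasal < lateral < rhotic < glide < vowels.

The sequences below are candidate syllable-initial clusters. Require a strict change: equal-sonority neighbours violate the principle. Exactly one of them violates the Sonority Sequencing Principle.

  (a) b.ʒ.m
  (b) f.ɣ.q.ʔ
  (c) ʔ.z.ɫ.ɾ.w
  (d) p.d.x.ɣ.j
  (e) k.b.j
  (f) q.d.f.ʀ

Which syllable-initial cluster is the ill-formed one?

b

(a) sonority 2-4-5: well-formed.
(b) sonority 3-4-1-1: ill-formed.
(c) sonority 1-4-6-7-8: well-formed.
(d) sonority 1-2-3-4-8: well-formed.
(e) sonority 1-2-8: well-formed.
(f) sonority 1-2-3-7: well-formed.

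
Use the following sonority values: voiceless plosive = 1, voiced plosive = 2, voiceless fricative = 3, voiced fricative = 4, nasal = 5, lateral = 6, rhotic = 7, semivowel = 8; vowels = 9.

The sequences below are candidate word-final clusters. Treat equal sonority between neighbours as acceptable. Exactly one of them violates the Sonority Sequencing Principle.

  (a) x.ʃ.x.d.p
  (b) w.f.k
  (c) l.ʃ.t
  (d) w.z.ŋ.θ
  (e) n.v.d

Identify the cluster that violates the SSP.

(a) sonority 3-3-3-2-1: well-formed.
(b) sonority 8-3-1: well-formed.
(c) sonority 6-3-1: well-formed.
(d) sonority 8-4-5-3: ill-formed.
(e) sonority 5-4-2: well-formed.

d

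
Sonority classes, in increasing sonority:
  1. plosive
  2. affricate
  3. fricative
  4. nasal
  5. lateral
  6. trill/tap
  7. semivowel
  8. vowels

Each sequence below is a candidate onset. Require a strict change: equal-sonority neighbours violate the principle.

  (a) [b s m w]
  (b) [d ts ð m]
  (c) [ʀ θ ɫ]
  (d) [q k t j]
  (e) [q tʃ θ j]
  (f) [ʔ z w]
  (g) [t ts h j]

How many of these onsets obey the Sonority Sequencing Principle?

5

(a) 1-3-4-7 → obeys
(b) 1-2-3-4 → obeys
(c) 6-3-5 → violates
(d) 1-1-1-7 → violates
(e) 1-2-3-7 → obeys
(f) 1-3-7 → obeys
(g) 1-2-3-7 → obeys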